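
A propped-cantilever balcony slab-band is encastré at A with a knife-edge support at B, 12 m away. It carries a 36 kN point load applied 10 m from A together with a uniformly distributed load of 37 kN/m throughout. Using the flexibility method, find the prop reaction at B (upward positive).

Choose R_B as the redundant. The primary structure is the cantilever fixed at A.
Primary-structure tip deflection at B by superposition:
  point load 36 at a = 10: Pa²(3L − a)/(6EI) = 15600/EI
  UDL 37: wL⁴/(8EI) = 95904/EI
  δ_0 = 111504/EI
Tip deflection under a unit load at B: L³/(3EI) = 576/EI.
Compatibility at B: δ_0 − R_B·δ_{BB} = 0, so R_B = 111504/576 = 193.6 kN.

R_B = 193.6 kN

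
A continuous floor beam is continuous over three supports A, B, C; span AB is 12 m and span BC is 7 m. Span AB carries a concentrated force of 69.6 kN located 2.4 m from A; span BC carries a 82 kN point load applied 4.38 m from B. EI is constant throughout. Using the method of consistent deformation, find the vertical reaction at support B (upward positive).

Insert a hinge at B; M_B is the redundant, and each span becomes simply supported.
Rotations at B on the released spans (each span's end-slope, ×1/EI):
  span AB: point load 69.6 at a = 2.4: Pab(L + a)/(6LEI) = 320.7/EI
  span BC: point load 82 at a = 4.38: Pab(L + b)/(6LEI) = 215.5/EI
  relative rotation θ_0 = (320.7 + 215.5)/EI = 536.3/EI
A unit hogging moment at B produces rotation L₁/(3EI) + L₂/(3EI) = 6.333/EI.
Slope continuity at B: θ_0 = M_B·6.333/EI, so M_B = 536.3/6.333 = 84.67 kN·m (hogging).
Span AB, ΣM about A with M_B applied at B: R_B^{AB}·12 = 167 + 84.67, so R_B^{AB} = 20.98 kN and R_A = 69.6 − 20.98 = 48.62 kN.
Span BC, ΣM about C: R_B^{BC}·7 = 214.8 + 84.67, so R_B^{BC} = 42.79 kN and R_C = 82 − 42.79 = 39.21 kN.
R_B = 20.98 + 42.79 = 63.76 kN.

R_B = 63.76 kN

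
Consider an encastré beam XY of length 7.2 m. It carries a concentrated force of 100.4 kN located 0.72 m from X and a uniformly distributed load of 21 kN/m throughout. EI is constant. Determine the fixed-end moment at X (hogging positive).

Release both end moments; the primary structure is a simply-supported span XY with redundants M_X and M_Y.
On the primary (simply-supported) span, the end slopes from the loading are:
  at X: point load 100.4 at a = 0.72: Pab(L + b)/(6LEI) = 148.3/EI
  at Y: point load 100.4 at a = 0.72: Pab(L + a)/(6LEI) = 85.88/EI
  at X: UDL 21: wL³/(24EI) = 326.6/EI
  at Y: UDL 21: wL³/(24EI) = 326.6/EI
  θ_X0 = 474.9/EI,  θ_Y0 = 412.5/EI
Flexibility coefficients: a unit moment at one end gives L/(3EI) there and L/(6EI) at the far end, so f₁₁ = f₂₂ = 2.4/EI and f₁₂ = f₂₁ = 1.2/EI.
Compatibility — zero rotation at each built-in end:
  2.4 M_X + 1.2 M_Y = 474.9
  1.2 M_X + 2.4 M_Y = 412.5
Solving the pair gives M_X = 149.3 kN·m and M_Y = 97.23 kN·m (hogging).

M_X = 149.3 kN·m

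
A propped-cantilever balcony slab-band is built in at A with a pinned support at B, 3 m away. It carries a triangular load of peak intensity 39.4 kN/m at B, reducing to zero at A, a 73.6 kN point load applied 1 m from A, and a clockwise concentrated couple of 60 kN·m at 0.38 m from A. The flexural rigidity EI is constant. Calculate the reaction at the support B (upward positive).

R_B = 50.53 kN

Choose R_B as the redundant. The primary structure is the cantilever fixed at A.
Primary-structure tip deflection at B by superposition:
  triangular load, peak 39.4 at the free end: 11w₀L⁴/(120EI) = 292.5/EI
  point load 73.6 at a = 1: Pa²(3L − a)/(6EI) = 98.13/EI
  clockwise couple 60 at a = 0.38: M₀a(2L − a)/(2EI) = 64.07/EI
  δ_0 = 454.7/EI
Flexibility coefficient — unit upward force at B: δ_{BB} = L³/(3EI) = 9/EI.
The prop prevents deflection at B: R_B = δ_0/δ_{BB} = 454.7/9 = 50.53 kN.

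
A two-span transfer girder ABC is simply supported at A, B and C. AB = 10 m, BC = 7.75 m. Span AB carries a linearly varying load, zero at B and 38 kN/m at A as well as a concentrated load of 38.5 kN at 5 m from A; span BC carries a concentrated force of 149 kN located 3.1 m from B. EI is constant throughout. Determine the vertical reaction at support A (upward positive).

Insert a hinge at B; M_B is the redundant, and each span becomes simply supported.
Rotations at B on the released spans (each span's end-slope, ×1/EI):
  span AB: triangular load, peak 38: 7w₀L³/(360EI) = 738.9/EI
  span AB: point load 38.5 at a = 5: Pab(L + a)/(6LEI) = 240.6/EI
  span BC: point load 149 at a = 3.1: Pab(L + b)/(6LEI) = 572.8/EI
  relative rotation θ_0 = (979.5 + 572.8)/EI = 1552/EI
A unit hogging moment at B produces rotation L₁/(3EI) + L₂/(3EI) = 5.917/EI.
Compatibility: M_B·(L₁+L₂)/(3EI) = θ_0, giving M_B = 262.4 kN·m (hogging).
Span AB, ΣM about A with M_B applied at B: R_B^{AB}·10 = 825.8 + 262.4, so R_B^{AB} = 108.8 kN and R_A = 228.5 − 108.8 = 119.7 kN.

R_A = 119.7 kN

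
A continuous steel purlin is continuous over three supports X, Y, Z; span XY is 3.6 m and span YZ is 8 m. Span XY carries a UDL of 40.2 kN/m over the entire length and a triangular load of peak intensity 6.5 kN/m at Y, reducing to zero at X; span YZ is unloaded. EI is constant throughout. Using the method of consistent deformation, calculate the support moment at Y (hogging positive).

Release continuity at Y by inserting a hinge; the redundant is the internal moment M_Y. The primary structure is two simply-supported spans XY and YZ.
End slopes at the hinge Y, treating each span as simply supported:
  span XY: UDL 40.2: wL³/(24EI) = 78.15/EI
  span XY: triangular load, peak 6.5: w₀L³/(45EI) = 6.739/EI
  relative rotation θ_0 = (84.89 + 0)/EI = 84.89/EI
A unit hogging moment at Y produces rotation L₁/(3EI) + L₂/(3EI) = 3.867/EI.
Compatibility: M_Y·(L₁+L₂)/(3EI) = θ_0, giving M_Y = 21.95 kN·m (hogging).

M_Y = 21.95 kN·m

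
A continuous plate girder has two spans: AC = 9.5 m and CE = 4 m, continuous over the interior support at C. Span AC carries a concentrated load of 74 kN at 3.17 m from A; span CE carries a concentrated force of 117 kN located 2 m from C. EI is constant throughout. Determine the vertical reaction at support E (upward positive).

Release continuity at C by inserting a hinge; the redundant is the internal moment M_C. The primary structure is two simply-supported spans AC and CE.
Rotations at C on the released spans (each span's end-slope, ×1/EI):
  span AC: point load 74 at a = 3.17: Pab(L + a)/(6LEI) = 330.1/EI
  span CE: point load 117 at a = 2: Pab(L + b)/(6LEI) = 117/EI
  relative rotation θ_0 = (330.1 + 117)/EI = 447.1/EI
A unit hogging moment at C produces rotation L₁/(3EI) + L₂/(3EI) = 4.5/EI.
Slope continuity at C: θ_0 = M_C·4.5/EI, so M_C = 447.1/4.5 = 99.35 kN·m (hogging).
Span CE, ΣM about E: R_C^{CE}·4 = 234 + 99.35, so R_C^{CE} = 83.34 kN and R_E = 117 − 83.34 = 33.66 kN.

R_E = 33.66 kN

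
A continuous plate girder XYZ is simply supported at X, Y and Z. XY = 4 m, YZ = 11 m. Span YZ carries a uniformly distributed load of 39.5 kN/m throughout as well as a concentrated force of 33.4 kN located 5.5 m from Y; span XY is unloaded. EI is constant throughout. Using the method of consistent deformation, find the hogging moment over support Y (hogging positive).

Take M_Y as the redundant. Released structure: two simple spans XY and YZ with a hinge at Y.
Discontinuity in slope at Y on the released structure — sum the simple-span end rotations:
  span YZ: UDL 39.5: wL³/(24EI) = 2191/EI
  span YZ: point load 33.4 at a = 5.5: Pab(L + b)/(6LEI) = 252.6/EI
  relative rotation θ_0 = (0 + 2443)/EI = 2443/EI
A unit hogging moment at Y produces rotation L₁/(3EI) + L₂/(3EI) = 5/EI.
Slope continuity at Y: θ_0 = M_Y·5/EI, so M_Y = 2443/5 = 488.6 kN·m (hogging).

M_Y = 488.6 kN·m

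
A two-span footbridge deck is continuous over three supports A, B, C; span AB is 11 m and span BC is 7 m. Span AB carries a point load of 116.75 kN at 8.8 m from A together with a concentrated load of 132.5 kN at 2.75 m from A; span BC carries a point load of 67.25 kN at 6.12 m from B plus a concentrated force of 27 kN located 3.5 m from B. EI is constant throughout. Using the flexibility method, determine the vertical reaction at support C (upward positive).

Take M_B as the redundant. Released structure: two simple spans AB and BC with a hinge at B.
End slopes at the hinge B, treating each span as simply supported:
  span AB: point load 116.75 at a = 8.8: Pab(L + a)/(6LEI) = 678.1/EI
  span AB: point load 132.5 at a = 2.75: Pab(L + a)/(6LEI) = 626.3/EI
  span BC: point load 67.25 at a = 6.12: Pab(L + b)/(6LEI) = 67.95/EI
  span BC: point load 27 at a = 3.5: Pab(L + b)/(6LEI) = 82.69/EI
  relative rotation θ_0 = (1304 + 150.6)/EI = 1455/EI
A unit hogging moment at B produces rotation L₁/(3EI) + L₂/(3EI) = 6/EI.
Slope continuity at B: θ_0 = M_B·6/EI, so M_B = 1455/6 = 242.5 kN·m (hogging).
Span BC, ΣM about C: R_B^{BC}·7 = 153.7 + 242.5, so R_B^{BC} = 56.6 kN and R_C = 94.25 − 56.6 = 37.65 kN.

R_C = 37.65 kN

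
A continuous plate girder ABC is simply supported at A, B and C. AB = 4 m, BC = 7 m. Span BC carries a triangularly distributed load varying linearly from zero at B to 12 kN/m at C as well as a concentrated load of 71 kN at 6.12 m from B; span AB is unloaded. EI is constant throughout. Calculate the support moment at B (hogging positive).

Insert a hinge at B; M_B is the redundant, and each span becomes simply supported.
Discontinuity in slope at B on the released structure — sum the simple-span end rotations:
  span BC: triangular load, peak 12: 7w₀L³/(360EI) = 80.03/EI
  span BC: point load 71 at a = 6.12: Pab(L + b)/(6LEI) = 71.74/EI
  relative rotation θ_0 = (0 + 151.8)/EI = 151.8/EI
A unit hogging moment at B produces rotation L₁/(3EI) + L₂/(3EI) = 3.667/EI.
Slope continuity at B: θ_0 = M_B·3.667/EI, so M_B = 151.8/3.667 = 41.39 kN·m (hogging).

M_B = 41.39 kN·m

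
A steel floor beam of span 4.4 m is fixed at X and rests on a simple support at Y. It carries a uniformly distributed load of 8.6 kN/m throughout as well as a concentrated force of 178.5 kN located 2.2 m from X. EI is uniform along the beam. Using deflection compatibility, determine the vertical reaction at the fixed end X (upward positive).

R_X = 146.4 kN

Take the reaction at Y as the redundant and release it; the primary structure is a cantilever fixed at X.
Downward deflection at the released point Y due to the loads:
  UDL 8.6: wL⁴/(8EI) = 402.9/EI
  point load 178.5 at a = 2.2: Pa²(3L − a)/(6EI) = 1584/EI
  δ_0 = 1987/EI
Tip deflection under a unit load at Y: L³/(3EI) = 28.39/EI.
The prop prevents deflection at Y: R_Y = δ_0/δ_{YY} = 1987/28.39 = 69.97 kN.
Vertical equilibrium: R_X = ΣP − R_Y = 216.3 − 69.97 = 146.4 kN.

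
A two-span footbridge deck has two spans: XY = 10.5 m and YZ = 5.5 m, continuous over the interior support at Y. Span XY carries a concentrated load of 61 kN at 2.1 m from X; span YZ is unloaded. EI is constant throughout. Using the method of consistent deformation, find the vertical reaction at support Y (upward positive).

Release continuity at Y by inserting a hinge; the redundant is the internal moment M_Y. The primary structure is two simply-supported spans XY and YZ.
End slopes at the hinge Y, treating each span as simply supported:
  span XY: point load 61 at a = 2.1: Pab(L + a)/(6LEI) = 215.2/EI
  relative rotation θ_0 = (215.2 + 0)/EI = 215.2/EI
A unit hogging moment at Y produces rotation L₁/(3EI) + L₂/(3EI) = 5.333/EI.
Slope continuity at Y: θ_0 = M_Y·5.333/EI, so M_Y = 215.2/5.333 = 40.35 kN·m (hogging).
Span XY, ΣM about X with M_Y applied at Y: R_Y^{XY}·10.5 = 128.1 + 40.35, so R_Y^{XY} = 16.04 kN and R_X = 61 − 16.04 = 44.96 kN.
Span YZ, ΣM about Z: R_Y^{YZ}·5.5 = 0 + 40.35, so R_Y^{YZ} = 7.337 kN and R_Z = 0 − 7.337 = -7.337 kN.
R_Y = 16.04 + 7.337 = 23.38 kN.

R_Y = 23.38 kN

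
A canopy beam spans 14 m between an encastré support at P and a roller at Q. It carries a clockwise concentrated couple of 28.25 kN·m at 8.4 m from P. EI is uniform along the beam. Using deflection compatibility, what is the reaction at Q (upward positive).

R_Q = 2.542 kN

Choose R_Q as the redundant. The primary structure is the cantilever fixed at P.
Downward deflection at the released point Q due to the loads:
  clockwise couple 28.25 at a = 8.4: M₀a(2L − a)/(2EI) = 2326/EI
Tip deflection under a unit load at Q: L³/(3EI) = 914.7/EI.
Compatibility at Q: δ_0 − R_Q·δ_{QQ} = 0, so R_Q = 2326/914.7 = 2.542 kN.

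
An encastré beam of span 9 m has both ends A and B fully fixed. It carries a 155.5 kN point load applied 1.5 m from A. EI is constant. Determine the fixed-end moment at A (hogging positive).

Take the two fixed-end moments M_A, M_B as redundants; the released structure is the simple span AB.
End rotations of the released simple span under the applied load (×1/EI):
  at A: point load 155.5 at a = 1.5: Pab(L + b)/(6LEI) = 534.5/EI
  at B: point load 155.5 at a = 1.5: Pab(L + a)/(6LEI) = 340.2/EI
  θ_A0 = 534.5/EI,  θ_B0 = 340.2/EI
Flexibility coefficients: a unit moment at one end gives L/(3EI) there and L/(6EI) at the far end, so f₁₁ = f₂₂ = 3/EI and f₁₂ = f₂₁ = 1.5/EI.
Compatibility — zero rotation at each built-in end:
  3 M_A + 1.5 M_B = 534.5
  1.5 M_A + 3 M_B = 340.2
Solving the pair gives M_A = 162 kN·m and M_B = 32.4 kN·m (hogging).

M_A = 162 kN·m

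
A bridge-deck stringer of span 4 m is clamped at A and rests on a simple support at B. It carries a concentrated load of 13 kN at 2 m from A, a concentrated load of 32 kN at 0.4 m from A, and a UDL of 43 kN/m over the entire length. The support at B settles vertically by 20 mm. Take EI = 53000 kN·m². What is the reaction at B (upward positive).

R_B = 19.34 kN

Release the roller at B. Primary structure: cantilever fixed at A.
Primary-structure tip deflection at B by superposition:
  point load 13 at a = 2: Pa²(3L − a)/(6EI) = 86.67/EI
  point load 32 at a = 0.4: Pa²(3L − a)/(6EI) = 9.899/EI
  UDL 43: wL⁴/(8EI) = 1376/EI
  δ_0 = 1473/EI
Flexibility coefficient — unit upward force at B: δ_{BB} = L³/(3EI) = 21.33/EI.
With EI = 53000 kN·m²: δ_0 = 0.027784 m and δ_{BB} = 0.000403 m/kN.
Compatibility — the beam at B must follow the support down by 0.02 m: δ_0 − R_B·δ_{BB} = 0.02, so R_B = (0.027784 − 0.02)/0.000403 = 19.34 kN.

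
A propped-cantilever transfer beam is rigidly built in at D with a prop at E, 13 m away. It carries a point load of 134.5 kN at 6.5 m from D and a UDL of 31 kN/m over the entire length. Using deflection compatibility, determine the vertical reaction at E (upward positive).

Remove the prop at E; the released (primary) structure is a cantilever built in at D.
Deflection at E on the released cantilever, summing each load's contribution:
  point load 134.5 at a = 6.5: Pa²(3L − a)/(6EI) = 30781/EI
  UDL 31: wL⁴/(8EI) = 110674/EI
  δ_0 = 141455/EI
Flexibility coefficient — unit upward force at E: δ_{EE} = L³/(3EI) = 732.3/EI.
The prop prevents deflection at E: R_E = δ_0/δ_{EE} = 141455/732.3 = 193.2 kN.

R_E = 193.2 kN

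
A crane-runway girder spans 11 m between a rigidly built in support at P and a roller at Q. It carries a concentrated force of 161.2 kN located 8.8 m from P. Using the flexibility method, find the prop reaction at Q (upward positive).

R_Q = 113.5 kN

Choose R_Q as the redundant. The primary structure is the cantilever fixed at P.
Downward deflection at the released point Q due to the loads:
  point load 161.2 at a = 8.8: Pa²(3L − a)/(6EI) = 50349/EI
Tip deflection under a unit load at Q: L³/(3EI) = 443.7/EI.
The prop prevents deflection at Q: R_Q = δ_0/δ_{QQ} = 50349/443.7 = 113.5 kN.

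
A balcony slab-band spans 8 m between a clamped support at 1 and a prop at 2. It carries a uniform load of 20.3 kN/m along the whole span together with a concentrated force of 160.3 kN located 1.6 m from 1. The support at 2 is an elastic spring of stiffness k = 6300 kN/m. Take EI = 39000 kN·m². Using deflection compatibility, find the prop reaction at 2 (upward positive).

Take the reaction at 2 as the redundant and release it; the primary structure is a cantilever fixed at 1.
Free-end deflection of the primary structure under the applied loading (downward +):
  UDL 20.3: wL⁴/(8EI) = 10394/EI
  point load 160.3 at a = 1.6: Pa²(3L − a)/(6EI) = 1532/EI
  δ_0 = 11926/EI
Tip deflection under a unit load at 2: L³/(3EI) = 170.7/EI.
With EI = 39000 kN·m²: δ_0 = 0.30579 m and δ_{22} = 0.004376 m/kN.
Compatibility — the spring shortens by R_2/k under the reaction it provides: δ_0 − R_2·δ_{22} = R_2/k. With 1/k = 0.000159 m/kN, R_2 = δ_0 / (δ_{22} + 1/k) = 0.30579 / (0.004376 + 0.000159) = 67.43 kN.

R_2 = 67.43 kN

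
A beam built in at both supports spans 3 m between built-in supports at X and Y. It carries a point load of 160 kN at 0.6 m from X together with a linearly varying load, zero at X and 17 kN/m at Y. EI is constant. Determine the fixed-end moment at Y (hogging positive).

Release both end moments; the primary structure is a simply-supported span XY with redundants M_X and M_Y.
Simple-span end rotations at X and Y under the given loads:
  at X: point load 160 at a = 0.6: Pab(L + b)/(6LEI) = 69.12/EI
  at Y: point load 160 at a = 0.6: Pab(L + a)/(6LEI) = 46.08/EI
  at X: triangular load, peak 17: 7w₀L³/(360EI) = 8.925/EI
  at Y: triangular load, peak 17: w₀L³/(45EI) = 10.2/EI
  θ_X0 = 78.05/EI,  θ_Y0 = 56.28/EI
Flexibility coefficients: a unit moment at one end gives L/(3EI) there and L/(6EI) at the far end, so f₁₁ = f₂₂ = 1/EI and f₁₂ = f₂₁ = 0.5/EI.
Compatibility — zero rotation at each built-in end:
  1 M_X + 0.5 M_Y = 78.05
  0.5 M_X + 1 M_Y = 56.28
Solving the pair gives M_X = 66.54 kN·m and M_Y = 23.01 kN·m (hogging).

M_Y = 23.01 kN·m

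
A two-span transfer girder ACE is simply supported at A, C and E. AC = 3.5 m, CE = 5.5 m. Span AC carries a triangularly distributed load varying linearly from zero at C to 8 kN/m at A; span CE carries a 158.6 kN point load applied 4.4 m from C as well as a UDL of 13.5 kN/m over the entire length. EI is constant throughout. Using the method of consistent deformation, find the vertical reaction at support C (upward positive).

R_C = 113.1 kN

Release continuity at C by inserting a hinge; the redundant is the internal moment M_C. The primary structure is two simply-supported spans AC and CE.
Rotations at C on the released spans (each span's end-slope, ×1/EI):
  span AC: triangular load, peak 8: 7w₀L³/(360EI) = 6.669/EI
  span CE: point load 158.6 at a = 4.4: Pab(L + b)/(6LEI) = 153.5/EI
  span CE: UDL 13.5: wL³/(24EI) = 93.59/EI
  relative rotation θ_0 = (6.669 + 247.1)/EI = 253.8/EI
A unit hogging moment at C produces rotation L₁/(3EI) + L₂/(3EI) = 3/EI.
Slope continuity at C: θ_0 = M_C·3/EI, so M_C = 253.8/3 = 84.59 kN·m (hogging).
Span AC, ΣM about A with M_C applied at C: R_C^{AC}·3.5 = 16.33 + 84.59, so R_C^{AC} = 28.84 kN and R_A = 14 − 28.84 = -14.84 kN.
Span CE, ΣM about E: R_C^{CE}·5.5 = 378.6 + 84.59, so R_C^{CE} = 84.23 kN and R_E = 232.8 − 84.23 = 148.6 kN.
R_C = 28.84 + 84.23 = 113.1 kN.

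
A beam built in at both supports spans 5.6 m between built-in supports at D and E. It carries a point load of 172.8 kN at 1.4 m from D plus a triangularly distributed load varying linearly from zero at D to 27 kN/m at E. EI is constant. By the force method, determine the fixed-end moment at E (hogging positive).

M_E = 87.7 kN·m

Take the two fixed-end moments M_D, M_E as redundants; the released structure is the simple span DE.
On the primary (simply-supported) span, the end slopes from the loading are:
  at D: point load 172.8 at a = 1.4: Pab(L + b)/(6LEI) = 296.4/EI
  at E: point load 172.8 at a = 1.4: Pab(L + a)/(6LEI) = 211.7/EI
  at D: triangular load, peak 27: 7w₀L³/(360EI) = 92.2/EI
  at E: triangular load, peak 27: w₀L³/(45EI) = 105.4/EI
  θ_D0 = 388.6/EI,  θ_E0 = 317/EI
Flexibility coefficients: a unit moment at one end gives L/(3EI) there and L/(6EI) at the far end, so f₁₁ = f₂₂ = 1.867/EI and f₁₂ = f₂₁ = 0.9333/EI.
Compatibility — zero rotation at each built-in end:
  1.867 M_D + 0.9333 M_E = 388.6
  0.9333 M_D + 1.867 M_E = 317
Solving the pair gives M_D = 164.3 kN·m and M_E = 87.7 kN·m (hogging).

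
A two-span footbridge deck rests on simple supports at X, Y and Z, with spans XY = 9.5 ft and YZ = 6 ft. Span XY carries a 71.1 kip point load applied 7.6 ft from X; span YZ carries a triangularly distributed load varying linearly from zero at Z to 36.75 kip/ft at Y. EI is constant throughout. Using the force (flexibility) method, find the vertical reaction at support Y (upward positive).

Insert a hinge at Y; M_Y is the redundant, and each span becomes simply supported.
Rotations at Y on the released spans (each span's end-slope, ×1/EI):
  span XY: point load 71.1 at a = 7.6: Pab(L + a)/(6LEI) = 308/EI
  span YZ: triangular load, peak 36.75: w₀L³/(45EI) = 176.4/EI
  relative rotation θ_0 = (308 + 176.4)/EI = 484.4/EI
A unit hogging moment at Y produces rotation L₁/(3EI) + L₂/(3EI) = 5.167/EI.
Compatibility: M_Y·(L₁+L₂)/(3EI) = θ_0, giving M_Y = 93.76 kip·ft (hogging).
Span XY, ΣM about X with M_Y applied at Y: R_Y^{XY}·9.5 = 540.4 + 93.76, so R_Y^{XY} = 66.75 kip and R_X = 71.1 − 66.75 = 4.351 kip.
Span YZ, ΣM about Z: R_Y^{YZ}·6 = 441 + 93.76, so R_Y^{YZ} = 89.13 kip and R_Z = 110.2 − 89.13 = 21.12 kip.
R_Y = 66.75 + 89.13 = 155.9 kip.

R_Y = 155.9 kip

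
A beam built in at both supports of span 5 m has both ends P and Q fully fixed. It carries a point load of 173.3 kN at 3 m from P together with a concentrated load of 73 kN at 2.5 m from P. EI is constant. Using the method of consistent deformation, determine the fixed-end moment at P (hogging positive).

M_P = 128.8 kN·m

Take the two fixed-end moments M_P, M_Q as redundants; the released structure is the simple span PQ.
Simple-span end rotations at P and Q under the given loads:
  at P: point load 173.3 at a = 3: Pab(L + b)/(6LEI) = 242.6/EI
  at Q: point load 173.3 at a = 3: Pab(L + a)/(6LEI) = 277.3/EI
  at P: point load 73 at a = 2.5: Pab(L + b)/(6LEI) = 114.1/EI
  at Q: point load 73 at a = 2.5: Pab(L + a)/(6LEI) = 114.1/EI
  θ_P0 = 356.7/EI,  θ_Q0 = 391.3/EI
Flexibility coefficients: a unit moment at one end gives L/(3EI) there and L/(6EI) at the far end, so f₁₁ = f₂₂ = 1.667/EI and f₁₂ = f₂₁ = 0.8333/EI.
Compatibility — zero rotation at each built-in end:
  1.667 M_P + 0.8333 M_Q = 356.7
  0.8333 M_P + 1.667 M_Q = 391.3
Solving the pair gives M_P = 128.8 kN·m and M_Q = 170.4 kN·m (hogging).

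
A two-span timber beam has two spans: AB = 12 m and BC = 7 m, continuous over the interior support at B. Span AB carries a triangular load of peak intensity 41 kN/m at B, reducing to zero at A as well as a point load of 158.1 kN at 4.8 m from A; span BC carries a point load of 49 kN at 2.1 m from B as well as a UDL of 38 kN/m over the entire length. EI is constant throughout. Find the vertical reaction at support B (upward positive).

Take M_B as the redundant. Released structure: two simple spans AB and BC with a hinge at B.
Discontinuity in slope at B on the released structure — sum the simple-span end rotations:
  span AB: triangular load, peak 41: w₀L³/(45EI) = 1574/EI
  span AB: point load 158.1 at a = 4.8: Pab(L + a)/(6LEI) = 1275/EI
  span BC: point load 49 at a = 2.1: Pab(L + b)/(6LEI) = 142.9/EI
  span BC: UDL 38: wL³/(24EI) = 543.1/EI
  relative rotation θ_0 = (2849 + 685.9)/EI = 3535/EI
A unit hogging moment at B produces rotation L₁/(3EI) + L₂/(3EI) = 6.333/EI.
Compatibility: M_B·(L₁+L₂)/(3EI) = θ_0, giving M_B = 558.2 kN·m (hogging).
Span AB, ΣM about A with M_B applied at B: R_B^{AB}·12 = 2727 + 558.2, so R_B^{AB} = 273.8 kN and R_A = 404.1 − 273.8 = 130.3 kN.
Span BC, ΣM about C: R_B^{BC}·7 = 1171 + 558.2, so R_B^{BC} = 247 kN and R_C = 315 − 247 = 67.96 kN.
R_B = 273.8 + 247 = 520.8 kN.

R_B = 520.8 kN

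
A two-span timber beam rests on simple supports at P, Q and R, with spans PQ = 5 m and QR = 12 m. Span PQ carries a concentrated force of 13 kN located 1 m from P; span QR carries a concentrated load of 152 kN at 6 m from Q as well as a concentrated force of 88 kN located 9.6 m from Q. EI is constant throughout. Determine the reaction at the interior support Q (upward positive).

Release continuity at Q by inserting a hinge; the redundant is the internal moment M_Q. The primary structure is two simply-supported spans PQ and QR.
Discontinuity in slope at Q on the released structure — sum the simple-span end rotations:
  span PQ: point load 13 at a = 1: Pab(L + a)/(6LEI) = 10.4/EI
  span QR: point load 152 at a = 6: Pab(L + b)/(6LEI) = 1368/EI
  span QR: point load 88 at a = 9.6: Pab(L + b)/(6LEI) = 405.5/EI
  relative rotation θ_0 = (10.4 + 1774)/EI = 1784/EI
A unit hogging moment at Q produces rotation L₁/(3EI) + L₂/(3EI) = 5.667/EI.
Compatibility: M_Q·(L₁+L₂)/(3EI) = θ_0, giving M_Q = 314.8 kN·m (hogging).
Span PQ, ΣM about P with M_Q applied at Q: R_Q^{PQ}·5 = 13 + 314.8, so R_Q^{PQ} = 65.56 kN and R_P = 13 − 65.56 = -52.56 kN.
Span QR, ΣM about R: R_Q^{QR}·12 = 1123 + 314.8, so R_Q^{QR} = 119.8 kN and R_R = 240 − 119.8 = 120.2 kN.
R_Q = 65.56 + 119.8 = 185.4 kN.

R_Q = 185.4 kN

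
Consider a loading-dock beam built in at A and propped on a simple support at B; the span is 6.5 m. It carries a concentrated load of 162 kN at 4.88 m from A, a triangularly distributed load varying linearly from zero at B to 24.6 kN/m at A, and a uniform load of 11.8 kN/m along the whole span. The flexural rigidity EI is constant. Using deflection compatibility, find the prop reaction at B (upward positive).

R_B = 147.4 kN

Release the roller at B. Primary structure: cantilever fixed at A.
Deflection at B on the released cantilever, summing each load's contribution:
  point load 162 at a = 4.88: Pa²(3L − a)/(6EI) = 9400/EI
  triangular load, peak 24.6 at the fixed end: w₀L⁴/(30EI) = 1464/EI
  UDL 11.8: wL⁴/(8EI) = 2633/EI
  δ_0 = 13497/EI
Flexibility coefficient — unit upward force at B: δ_{BB} = L³/(3EI) = 91.54/EI.
Compatibility at B: δ_0 − R_B·δ_{BB} = 0, so R_B = 13497/91.54 = 147.4 kN.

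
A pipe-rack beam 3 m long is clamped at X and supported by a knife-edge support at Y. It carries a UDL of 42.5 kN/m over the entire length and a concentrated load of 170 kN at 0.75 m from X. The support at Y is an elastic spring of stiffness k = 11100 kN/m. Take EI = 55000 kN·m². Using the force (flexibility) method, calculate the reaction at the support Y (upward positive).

Choose R_Y as the redundant. The primary structure is the cantilever fixed at X.
Deflection at Y on the released cantilever, summing each load's contribution:
  UDL 42.5: wL⁴/(8EI) = 430.3/EI
  point load 170 at a = 0.75: Pa²(3L − a)/(6EI) = 131.5/EI
  δ_0 = 561.8/EI
Flexibility coefficient — unit upward force at Y: δ_{YY} = L³/(3EI) = 9/EI.
With EI = 55000 kN·m²: δ_0 = 0.010214 m and δ_{YY} = 0.000164 m/kN.
Compatibility — the spring shortens by R_Y/k under the reaction it provides: δ_0 − R_Y·δ_{YY} = R_Y/k. With 1/k = 0.00009 m/kN, R_Y = δ_0 / (δ_{YY} + 1/k) = 0.010214 / (0.000164 + 0.00009) = 40.26 kN.

R_Y = 40.26 kN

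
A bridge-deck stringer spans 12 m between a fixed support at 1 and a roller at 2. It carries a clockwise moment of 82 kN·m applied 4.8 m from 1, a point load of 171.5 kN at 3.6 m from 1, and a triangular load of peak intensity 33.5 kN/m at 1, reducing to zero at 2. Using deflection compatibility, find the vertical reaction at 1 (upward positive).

Choose R_2 as the redundant. The primary structure is the cantilever fixed at 1.
Downward deflection at the released point 2 due to the loads:
  clockwise couple 82 at a = 4.8: M₀a(2L − a)/(2EI) = 3779/EI
  point load 171.5 at a = 3.6: Pa²(3L − a)/(6EI) = 12002/EI
  triangular load, peak 33.5 at the fixed end: w₀L⁴/(30EI) = 23155/EI
  δ_0 = 38936/EI
Flexibility coefficient — unit upward force at 2: δ_{22} = L³/(3EI) = 576/EI.
Compatibility at 2: δ_0 − R_2·δ_{22} = 0, so R_2 = 38936/576 = 67.6 kN.
Vertical equilibrium: R_1 = ΣP − R_2 = 372.5 − 67.6 = 304.9 kN.

R_1 = 304.9 kN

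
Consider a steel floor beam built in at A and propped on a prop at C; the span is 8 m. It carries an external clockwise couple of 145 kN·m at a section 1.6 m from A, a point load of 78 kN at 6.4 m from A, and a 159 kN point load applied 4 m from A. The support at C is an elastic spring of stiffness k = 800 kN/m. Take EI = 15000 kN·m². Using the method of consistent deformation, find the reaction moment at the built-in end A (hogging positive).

Release the roller at C. Primary structure: cantilever fixed at A.
Free-end deflection of the primary structure under the applied loading (downward +):
  clockwise couple 145 at a = 1.6: M₀a(2L − a)/(2EI) = 1670/EI
  point load 78 at a = 6.4: Pa²(3L − a)/(6EI) = 9372/EI
  point load 159 at a = 4: Pa²(3L − a)/(6EI) = 8480/EI
  δ_0 = 19522/EI
Tip deflection under a unit load at C: L³/(3EI) = 170.7/EI.
With EI = 15000 kN·m²: δ_0 = 1.3015 m and δ_{CC} = 0.011378 m/kN.
Compatibility — the spring shortens by R_C/k under the reaction it provides: δ_0 − R_C·δ_{CC} = R_C/k. With 1/k = 0.00125 m/kN, R_C = δ_0 / (δ_{CC} + 1/k) = 1.3015 / (0.011378 + 0.00125) = 103.1 kN.
Moment equilibrium about A: M_A = Σ(load moments about A) − R_C·L = 1280 − 103.1×8 = 455.7 kN·m.

M_A = 455.7 kN·m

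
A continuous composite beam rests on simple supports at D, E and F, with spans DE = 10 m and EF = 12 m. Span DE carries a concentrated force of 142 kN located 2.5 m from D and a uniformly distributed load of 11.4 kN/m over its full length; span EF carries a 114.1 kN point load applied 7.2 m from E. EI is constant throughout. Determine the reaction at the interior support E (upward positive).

R_E = 186.9 kN

Insert a hinge at E; M_E is the redundant, and each span becomes simply supported.
Rotations at E on the released spans (each span's end-slope, ×1/EI):
  span DE: point load 142 at a = 2.5: Pab(L + a)/(6LEI) = 554.7/EI
  span DE: UDL 11.4: wL³/(24EI) = 475/EI
  span EF: point load 114.1 at a = 7.2: Pab(L + b)/(6LEI) = 920.1/EI
  relative rotation θ_0 = (1030 + 920.1)/EI = 1950/EI
A unit hogging moment at E produces rotation L₁/(3EI) + L₂/(3EI) = 7.333/EI.
Slope continuity at E: θ_0 = M_E·7.333/EI, so M_E = 1950/7.333 = 265.9 kN·m (hogging).
Span DE, ΣM about D with M_E applied at E: R_E^{DE}·10 = 925 + 265.9, so R_E^{DE} = 119.1 kN and R_D = 256 − 119.1 = 136.9 kN.
Span EF, ΣM about F: R_E^{EF}·12 = 547.7 + 265.9, so R_E^{EF} = 67.8 kN and R_F = 114.1 − 67.8 = 46.3 kN.
R_E = 119.1 + 67.8 = 186.9 kN.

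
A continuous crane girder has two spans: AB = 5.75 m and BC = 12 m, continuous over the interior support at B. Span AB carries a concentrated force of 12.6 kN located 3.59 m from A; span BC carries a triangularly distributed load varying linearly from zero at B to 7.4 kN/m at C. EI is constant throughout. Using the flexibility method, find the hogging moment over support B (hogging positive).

M_B = 46.49 kN·m

Insert a hinge at B; M_B is the redundant, and each span becomes simply supported.
Rotations at B on the released spans (each span's end-slope, ×1/EI):
  span AB: point load 12.6 at a = 3.59: Pab(L + a)/(6LEI) = 26.45/EI
  span BC: triangular load, peak 7.4: 7w₀L³/(360EI) = 248.6/EI
  relative rotation θ_0 = (26.45 + 248.6)/EI = 275.1/EI
A unit hogging moment at B produces rotation L₁/(3EI) + L₂/(3EI) = 5.917/EI.
Slope continuity at B: θ_0 = M_B·5.917/EI, so M_B = 275.1/5.917 = 46.49 kN·m (hogging).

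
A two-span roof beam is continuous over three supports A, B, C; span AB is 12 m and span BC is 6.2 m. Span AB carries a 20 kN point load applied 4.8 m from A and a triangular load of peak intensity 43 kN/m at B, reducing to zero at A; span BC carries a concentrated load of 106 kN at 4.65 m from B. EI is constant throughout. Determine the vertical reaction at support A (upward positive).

Insert a hinge at B; M_B is the redundant, and each span becomes simply supported.
Discontinuity in slope at B on the released structure — sum the simple-span end rotations:
  span AB: point load 20 at a = 4.8: Pab(L + a)/(6LEI) = 161.3/EI
  span AB: triangular load, peak 43: w₀L³/(45EI) = 1651/EI
  span BC: point load 106 at a = 4.65: Pab(L + b)/(6LEI) = 159.2/EI
  relative rotation θ_0 = (1812 + 159.2)/EI = 1972/EI
A unit hogging moment at B produces rotation L₁/(3EI) + L₂/(3EI) = 6.067/EI.
Compatibility: M_B·(L₁+L₂)/(3EI) = θ_0, giving M_B = 325 kN·m (hogging).
Span AB, ΣM about A with M_B applied at B: R_B^{AB}·12 = 2160 + 325, so R_B^{AB} = 207.1 kN and R_A = 278 − 207.1 = 70.92 kN.

R_A = 70.92 kN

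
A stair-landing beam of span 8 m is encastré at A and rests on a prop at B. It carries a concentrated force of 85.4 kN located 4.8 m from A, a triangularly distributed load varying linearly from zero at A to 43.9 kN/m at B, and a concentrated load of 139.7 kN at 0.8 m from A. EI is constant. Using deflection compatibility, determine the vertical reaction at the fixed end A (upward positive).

R_A = 265.2 kN

Release the roller at B. Primary structure: cantilever fixed at A.
Downward deflection at the released point B due to the loads:
  point load 85.4 at a = 4.8: Pa²(3L − a)/(6EI) = 6296/EI
  triangular load, peak 43.9 at the free end: 11w₀L⁴/(120EI) = 16483/EI
  point load 139.7 at a = 0.8: Pa²(3L − a)/(6EI) = 345.7/EI
  δ_0 = 23125/EI
Flexibility coefficient — unit upward force at B: δ_{BB} = L³/(3EI) = 170.7/EI.
Compatibility at B: δ_0 − R_B·δ_{BB} = 0, so R_B = 23125/170.7 = 135.5 kN.
Vertical equilibrium: R_A = ΣP − R_B = 400.7 − 135.5 = 265.2 kN.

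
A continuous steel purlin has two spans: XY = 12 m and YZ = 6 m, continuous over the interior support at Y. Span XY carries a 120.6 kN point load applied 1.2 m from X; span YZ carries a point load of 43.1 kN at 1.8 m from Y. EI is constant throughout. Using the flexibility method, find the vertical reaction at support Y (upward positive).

R_Y = 58.02 kN

Take M_Y as the redundant. Released structure: two simple spans XY and YZ with a hinge at Y.
Rotations at Y on the released spans (each span's end-slope, ×1/EI):
  span XY: point load 120.6 at a = 1.2: Pab(L + a)/(6LEI) = 286.5/EI
  span YZ: point load 43.1 at a = 1.8: Pab(L + b)/(6LEI) = 92.32/EI
  relative rotation θ_0 = (286.5 + 92.32)/EI = 378.9/EI
A unit hogging moment at Y produces rotation L₁/(3EI) + L₂/(3EI) = 6/EI.
Slope continuity at Y: θ_0 = M_Y·6/EI, so M_Y = 378.9/6 = 63.14 kN·m (hogging).
Span XY, ΣM about X with M_Y applied at Y: R_Y^{XY}·12 = 144.7 + 63.14, so R_Y^{XY} = 17.32 kN and R_X = 120.6 − 17.32 = 103.3 kN.
Span YZ, ΣM about Z: R_Y^{YZ}·6 = 181 + 63.14, so R_Y^{YZ} = 40.69 kN and R_Z = 43.1 − 40.69 = 2.406 kN.
R_Y = 17.32 + 40.69 = 58.02 kN.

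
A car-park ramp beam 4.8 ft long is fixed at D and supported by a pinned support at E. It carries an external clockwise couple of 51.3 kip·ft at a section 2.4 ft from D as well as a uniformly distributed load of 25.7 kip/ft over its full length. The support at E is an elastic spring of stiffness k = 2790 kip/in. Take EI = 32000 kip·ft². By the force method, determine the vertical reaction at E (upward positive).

R_E = 56.81 kip

Choose R_E as the redundant. The primary structure is the cantilever fixed at D.
Downward deflection at the released point E due to the loads:
  clockwise couple 51.3 at a = 2.4: M₀a(2L − a)/(2EI) = 443.2/EI
  UDL 25.7: wL⁴/(8EI) = 1705/EI
  δ_0 = 2149/EI
Tip deflection under a unit load at E: L³/(3EI) = 36.86/EI.
With EI = 32000 kip·ft²: δ_0 = 0.067143 ft and δ_{EE} = 0.001152 ft/kip.
Compatibility — the spring shortens by R_E/k under the reaction it provides: δ_0 − R_E·δ_{EE} = R_E/k. With 1/k = 1/(2790×12) ft/kip = 0.00003 ft/kip, R_E = δ_0 / (δ_{EE} + 1/k) = 0.067143 / (0.001152 + 0.00003) = 56.81 kip.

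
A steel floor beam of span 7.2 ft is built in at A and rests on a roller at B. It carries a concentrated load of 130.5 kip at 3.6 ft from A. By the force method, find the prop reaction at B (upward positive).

R_B = 40.78 kip

Choose R_B as the redundant. The primary structure is the cantilever fixed at A.
Downward deflection at the released point B due to the loads:
  point load 130.5 at a = 3.6: Pa²(3L − a)/(6EI) = 5074/EI
Tip deflection under a unit load at B: L³/(3EI) = 124.4/EI.
The prop prevents deflection at B: R_B = δ_0/δ_{BB} = 5074/124.4 = 40.78 kip.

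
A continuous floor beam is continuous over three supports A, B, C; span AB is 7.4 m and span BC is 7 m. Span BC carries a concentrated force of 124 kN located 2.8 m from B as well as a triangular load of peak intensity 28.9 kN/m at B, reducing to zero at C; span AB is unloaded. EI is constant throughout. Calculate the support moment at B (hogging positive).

Insert a hinge at B; M_B is the redundant, and each span becomes simply supported.
Discontinuity in slope at B on the released structure — sum the simple-span end rotations:
  span BC: point load 124 at a = 2.8: Pab(L + b)/(6LEI) = 388.9/EI
  span BC: triangular load, peak 28.9: w₀L³/(45EI) = 220.3/EI
  relative rotation θ_0 = (0 + 609.1)/EI = 609.1/EI
A unit hogging moment at B produces rotation L₁/(3EI) + L₂/(3EI) = 4.8/EI.
Compatibility: M_B·(L₁+L₂)/(3EI) = θ_0, giving M_B = 126.9 kN·m (hogging).

M_B = 126.9 kN·m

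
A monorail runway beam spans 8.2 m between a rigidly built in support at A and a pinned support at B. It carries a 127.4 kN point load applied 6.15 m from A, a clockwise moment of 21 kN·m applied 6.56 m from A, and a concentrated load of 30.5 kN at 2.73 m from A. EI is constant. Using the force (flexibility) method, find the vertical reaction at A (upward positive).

Remove the prop at B; the released (primary) structure is a cantilever built in at A.
Deflection at B on the released cantilever, summing each load's contribution:
  point load 127.4 at a = 6.15: Pa²(3L − a)/(6EI) = 14817/EI
  clockwise couple 21 at a = 6.56: M₀a(2L − a)/(2EI) = 677.8/EI
  point load 30.5 at a = 2.73: Pa²(3L − a)/(6EI) = 828.6/EI
  δ_0 = 16323/EI
Tip deflection under a unit load at B: L³/(3EI) = 183.8/EI.
Compatibility at B: δ_0 − R_B·δ_{BB} = 0, so R_B = 16323/183.8 = 88.82 kN.
Vertical equilibrium: R_A = ΣP − R_B = 157.9 − 88.82 = 69.08 kN.

R_A = 69.08 kN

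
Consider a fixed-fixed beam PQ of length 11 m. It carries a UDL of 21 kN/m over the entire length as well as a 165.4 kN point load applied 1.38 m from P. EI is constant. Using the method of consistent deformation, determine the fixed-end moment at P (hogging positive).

Take the two fixed-end moments M_P, M_Q as redundants; the released structure is the simple span PQ.
Simple-span end rotations at P and Q under the given loads:
  at P: UDL 21: wL³/(24EI) = 1165/EI
  at Q: UDL 21: wL³/(24EI) = 1165/EI
  at P: point load 165.4 at a = 1.38: Pab(L + b)/(6LEI) = 686/EI
  at Q: point load 165.4 at a = 1.38: Pab(L + a)/(6LEI) = 411.9/EI
  θ_P0 = 1851/EI,  θ_Q0 = 1577/EI
Flexibility coefficients: a unit moment at one end gives L/(3EI) there and L/(6EI) at the far end, so f₁₁ = f₂₂ = 3.667/EI and f₁₂ = f₂₁ = 1.833/EI.
Compatibility — zero rotation at each built-in end:
  3.667 M_P + 1.833 M_Q = 1851
  1.833 M_P + 3.667 M_Q = 1577
Solving the pair gives M_P = 386.3 kN·m and M_Q = 236.8 kN·m (hogging).

M_P = 386.3 kN·m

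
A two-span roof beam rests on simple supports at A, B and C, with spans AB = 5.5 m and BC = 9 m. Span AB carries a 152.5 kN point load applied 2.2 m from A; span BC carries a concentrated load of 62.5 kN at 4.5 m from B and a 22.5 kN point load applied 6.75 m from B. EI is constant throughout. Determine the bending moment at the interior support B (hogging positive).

Take M_B as the redundant. Released structure: two simple spans AB and BC with a hinge at B.
End slopes at the hinge B, treating each span as simply supported:
  span AB: point load 152.5 at a = 2.2: Pab(L + a)/(6LEI) = 258.3/EI
  span BC: point load 62.5 at a = 4.5: Pab(L + b)/(6LEI) = 316.4/EI
  span BC: point load 22.5 at a = 6.75: Pab(L + b)/(6LEI) = 71.19/EI
  relative rotation θ_0 = (258.3 + 387.6)/EI = 645.9/EI
A unit hogging moment at B produces rotation L₁/(3EI) + L₂/(3EI) = 4.833/EI.
Compatibility: M_B·(L₁+L₂)/(3EI) = θ_0, giving M_B = 133.6 kN·m (hogging).

M_B = 133.6 kN·m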